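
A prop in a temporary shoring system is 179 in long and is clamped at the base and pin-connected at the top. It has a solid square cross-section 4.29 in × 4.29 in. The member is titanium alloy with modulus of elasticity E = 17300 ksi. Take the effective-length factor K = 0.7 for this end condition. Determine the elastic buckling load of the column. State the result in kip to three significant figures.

I = a⁴/12 = 4.29⁴/12 = 28.23 in⁴
Effective length L_e = K·L = 0.7 × 179 = 125.3 in
P_cr = π²EI / L_e² = π² × 17300×10³ × 28.23 / 125.3² = 3.070×10^5 lb

P_cr ≈ 307 kip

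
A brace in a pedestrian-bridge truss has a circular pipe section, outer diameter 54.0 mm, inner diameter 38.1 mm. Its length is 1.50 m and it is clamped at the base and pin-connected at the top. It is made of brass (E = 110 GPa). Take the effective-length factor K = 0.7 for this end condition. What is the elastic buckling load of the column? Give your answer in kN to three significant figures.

d_o = 54.0 mm, d_i = 38.1 mm
I = π(d_o⁴ − d_i⁴)/64 = π(54.0⁴ − 38.10⁴)/64 = 3.140×10^5 mm⁴
I = 3.140×10^5 mm⁴ = 3.140×10^-7 m⁴
Effective length L_e = K·L = 0.7 × 1.50 = 1.050 m
P_cr = π²EI / L_e² = π² × 110×10⁹ × 3.140×10^-7 / 1.050² = 3.092×10^5 N

P_cr ≈ 309 kN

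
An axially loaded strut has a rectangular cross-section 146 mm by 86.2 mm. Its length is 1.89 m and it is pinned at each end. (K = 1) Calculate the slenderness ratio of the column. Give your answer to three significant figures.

λ ≈ 76.0

Buckling occurs about the weak axis: I_min = h·b³/12 with b = 86.2 mm (the shorter side).
I_min = 146×86.2³/12 = 7.793×10^6 mm⁴
A = 1.259×10^4 mm²;  r_min = √(I/A) = √(7.793×10^6/1.259×10^4) = 24.88 mm
L_e = K·L = 1 × 1.89 m = 1.890 m = 1890.0 mm
λ = L_e / r_min = 1890.0 / 24.88 = 76.0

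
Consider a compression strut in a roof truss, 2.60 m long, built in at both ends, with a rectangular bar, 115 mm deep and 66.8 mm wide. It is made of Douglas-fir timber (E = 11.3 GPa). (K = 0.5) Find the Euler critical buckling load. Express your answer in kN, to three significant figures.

P_cr ≈ 189 kN

Buckling occurs about the weak axis: I_min = h·b³/12 with b = 66.8 mm (the shorter side).
I_min = 115×66.8³/12 = 2.857×10^6 mm⁴
I = 2.857×10^6 mm⁴ = 2.857×10^-6 m⁴
Effective length L_e = K·L = 0.5 × 2.60 = 1.300 m
P_cr = π²EI / L_e² = π² × 11.3×10⁹ × 2.857×10^-6 / 1.300² = 1.885×10^5 N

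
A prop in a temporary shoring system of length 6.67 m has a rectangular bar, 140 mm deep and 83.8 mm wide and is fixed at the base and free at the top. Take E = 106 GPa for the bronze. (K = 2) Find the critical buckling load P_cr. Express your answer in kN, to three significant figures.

P_cr ≈ 40.4 kN

Buckling occurs about the weak axis: I_min = h·b³/12 with b = 83.8 mm (the shorter side).
I_min = 140×83.8³/12 = 6.866×10^6 mm⁴
I = 6.866×10^6 mm⁴ = 6.866×10^-6 m⁴
Effective length L_e = K·L = 2 × 6.67 = 13.34 m
P_cr = π²EI / L_e² = π² × 106×10⁹ × 6.866×10^-6 / 13.34² = 4.036×10^4 N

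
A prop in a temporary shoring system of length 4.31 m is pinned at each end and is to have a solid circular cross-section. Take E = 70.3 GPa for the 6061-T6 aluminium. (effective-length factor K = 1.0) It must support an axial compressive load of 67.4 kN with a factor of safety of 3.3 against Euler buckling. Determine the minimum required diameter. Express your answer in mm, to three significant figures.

d ≈ 105 mm

Required P_cr = n·P = 3.3 × 67.4 = 222.4 kN
L_e = K·L = 1 × 4.31 = 4.310 m
Required I = P_cr·L_e²/(π²E) = 2.224×10^5 × 4.310² / (π² × 7.03×10^10) = 5.955×10^-6 m⁴
I_req = 5.955×10^6 mm⁴
Solid circle: I = πd⁴/64  ⇒  d = (64I/π)^(1/4) = (64×5.955×10^6/π)^(1/4) = 105 mm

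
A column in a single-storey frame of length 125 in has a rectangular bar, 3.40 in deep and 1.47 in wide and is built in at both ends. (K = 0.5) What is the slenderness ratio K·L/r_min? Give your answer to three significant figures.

λ ≈ 147

For a rectangle r_min = b/√12 = 1.47/√12 = 0.4244 in
L_e = K·L = 0.5 × 125 = 62.50 in
λ = L_e / r_min = 62.500 / 0.4244 = 147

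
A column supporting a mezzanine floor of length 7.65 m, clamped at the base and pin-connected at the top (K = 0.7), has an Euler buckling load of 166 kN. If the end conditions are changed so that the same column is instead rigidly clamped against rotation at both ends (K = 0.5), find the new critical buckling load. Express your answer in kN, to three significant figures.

P_cr ≈ 325 kN

P_cr ∝ 1/K², so P_cr,new = P_cr,old × (K_old/K_new)² = 166 × (0.7/0.5)²
= 166 × 1.960 = 325 kN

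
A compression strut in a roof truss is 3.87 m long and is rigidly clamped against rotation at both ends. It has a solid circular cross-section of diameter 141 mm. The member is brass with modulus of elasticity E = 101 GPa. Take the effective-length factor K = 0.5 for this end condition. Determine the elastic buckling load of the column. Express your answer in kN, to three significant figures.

I = πd⁴/64 = π×141⁴/64 = 1.940×10^7 mm⁴
I = 1.940×10^7 mm⁴ = 1.940×10^-5 m⁴
Effective length L_e = K·L = 0.5 × 3.87 = 1.935 m
P_cr = π²EI / L_e² = π² × 101×10⁹ × 1.940×10^-5 / 1.935² = 5.165×10^6 N

P_cr ≈ 5170 kN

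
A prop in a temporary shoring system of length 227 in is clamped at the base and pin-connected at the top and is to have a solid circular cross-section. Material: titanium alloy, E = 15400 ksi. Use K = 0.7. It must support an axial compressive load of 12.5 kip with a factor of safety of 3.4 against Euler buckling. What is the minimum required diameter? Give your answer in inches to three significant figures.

d ≈ 3.46 in

Required P_cr = n·P = 3.4 × 12.5 = 42.50 kip
L_e = K·L = 0.7 × 227 = 158.9 in
Required I = P_cr·L_e²/(π²E) = 4.250×10^4 × 158.9² / (π² × 1.54×10^7) = 7.060 in⁴
Solid circle: I = πd⁴/64  ⇒  d = (64I/π)^(1/4) = (64×7.060/π)^(1/4) = 3.46 in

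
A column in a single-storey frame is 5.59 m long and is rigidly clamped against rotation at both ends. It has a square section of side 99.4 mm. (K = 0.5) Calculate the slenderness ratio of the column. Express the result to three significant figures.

λ ≈ 97.4

For a square r = a/√12 = 99.4/√12 = 28.69 mm
L_e = K·L = 0.5 × 5.59 m = 2.795 m = 2795.0 mm
λ = L_e / r_min = 2795.0 / 28.69 = 97.4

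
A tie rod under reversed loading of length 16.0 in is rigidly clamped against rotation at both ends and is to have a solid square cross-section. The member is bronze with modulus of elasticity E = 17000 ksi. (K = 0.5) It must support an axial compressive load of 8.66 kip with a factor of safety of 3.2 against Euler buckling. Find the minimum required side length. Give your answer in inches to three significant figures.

a ≈ 0.597 in

Required P_cr = n·P = 3.2 × 8.66 = 27.71 kip
L_e = K·L = 0.5 × 16.0 = 8.000 in
Required I = P_cr·L_e²/(π²E) = 2.771×10^4 × 8.000² / (π² × 1.70×10^7) = 1.057×10^-2 in⁴
Solid square: I = a⁴/12  ⇒  a = (12I)^(1/4) = (12×1.057×10^-2)^(1/4) = 0.597 in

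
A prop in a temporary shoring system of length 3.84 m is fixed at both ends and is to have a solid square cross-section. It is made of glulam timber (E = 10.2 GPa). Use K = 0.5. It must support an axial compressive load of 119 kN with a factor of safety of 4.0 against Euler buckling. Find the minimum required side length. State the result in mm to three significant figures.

Required P_cr = n·P = 4.0 × 119 = 476.0 kN
L_e = K·L = 0.5 × 3.84 = 1.920 m
Required I = P_cr·L_e²/(π²E) = 4.760×10^5 × 1.920² / (π² × 1.02×10^10) = 1.743×10^-5 m⁴
I_req = 1.743×10^7 mm⁴
Solid square: I = a⁴/12  ⇒  a = (12I)^(1/4) = (12×1.743×10^7)^(1/4) = 120 mm

a ≈ 120 mm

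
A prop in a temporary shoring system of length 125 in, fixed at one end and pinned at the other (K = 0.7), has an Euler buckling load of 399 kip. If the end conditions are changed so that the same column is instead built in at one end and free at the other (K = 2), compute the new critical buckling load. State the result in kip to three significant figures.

P_cr ≈ 48.9 kip

P_cr ∝ 1/K², so P_cr,new = P_cr,old × (K_old/K_new)² = 399 × (0.7/2)²
= 399 × 0.1225 = 48.9 kip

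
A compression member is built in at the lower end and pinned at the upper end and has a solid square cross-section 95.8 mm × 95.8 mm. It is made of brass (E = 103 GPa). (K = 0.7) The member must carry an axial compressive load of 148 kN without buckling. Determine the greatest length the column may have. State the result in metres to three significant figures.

L_max ≈ 9.92 m

I = a⁴/12 = 95.8⁴/12 = 7.019×10^6 mm⁴
I = 7.019×10^-6 m⁴
At the buckling limit P_cr = P = 1.480×10^5 N
From P_cr = π²EI/(K·L)²:  L = (1/K)·√(π²EI/P_cr) = (1/0.7)·√(π²×1.03×10^11×7.019×10^-6/1.480×10^5)
L = 9.92 m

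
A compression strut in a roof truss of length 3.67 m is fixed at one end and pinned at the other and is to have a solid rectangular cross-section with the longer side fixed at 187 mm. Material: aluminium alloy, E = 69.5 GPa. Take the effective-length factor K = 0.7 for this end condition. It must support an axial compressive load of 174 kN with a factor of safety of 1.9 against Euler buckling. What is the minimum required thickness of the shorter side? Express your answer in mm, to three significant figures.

Required P_cr = n·P = 1.9 × 174 = 330.6 kN
L_e = K·L = 0.7 × 3.67 = 2.569 m
Required I = P_cr·L_e²/(π²E) = 3.306×10^5 × 2.569² / (π² × 6.95×10^10) = 3.181×10^-6 m⁴
I_req = 3.181×10^6 mm⁴
Rectangle, weak axis: I_min = h·b³/12 with h = 187 mm fixed  ⇒  b = (12I/h)^(1/3) = 58.9 mm

b ≈ 58.9 mm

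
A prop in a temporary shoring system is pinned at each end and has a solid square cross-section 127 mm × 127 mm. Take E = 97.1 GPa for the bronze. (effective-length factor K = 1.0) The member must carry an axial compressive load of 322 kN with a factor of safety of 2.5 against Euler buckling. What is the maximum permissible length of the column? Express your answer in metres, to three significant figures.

L_max ≈ 5.08 m

I = a⁴/12 = 127⁴/12 = 2.168×10^7 mm⁴
I = 2.168×10^-5 m⁴
Required critical load P_cr = n·P = 2.5 × 322 = 805.0 kN = 8.050×10^5 N
From P_cr = π²EI/(K·L)²:  L = (1/K)·√(π²EI/P_cr) = (1/1)·√(π²×9.71×10^10×2.168×10^-5/8.050×10^5)
L = 5.08 m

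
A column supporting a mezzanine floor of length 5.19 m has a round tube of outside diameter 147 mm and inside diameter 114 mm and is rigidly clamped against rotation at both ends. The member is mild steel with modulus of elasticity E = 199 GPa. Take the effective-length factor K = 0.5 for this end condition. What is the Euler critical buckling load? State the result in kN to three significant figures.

P_cr ≈ 4270 kN

d_o = 147 mm, d_i = 114 mm
I = π(d_o⁴ − d_i⁴)/64 = π(147⁴ − 114.0⁴)/64 = 1.463×10^7 mm⁴
I = 1.463×10^7 mm⁴ = 1.463×10^-5 m⁴
Effective length L_e = K·L = 0.5 × 5.19 = 2.595 m
P_cr = π²EI / L_e² = π² × 199×10⁹ × 1.463×10^-5 / 2.595² = 4.267×10^6 N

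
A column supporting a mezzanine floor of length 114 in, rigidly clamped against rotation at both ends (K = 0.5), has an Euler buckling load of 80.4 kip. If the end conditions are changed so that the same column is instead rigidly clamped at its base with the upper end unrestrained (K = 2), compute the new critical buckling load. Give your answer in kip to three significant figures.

P_cr ≈ 5.03 kip

P_cr ∝ 1/K², so P_cr,new = P_cr,old × (K_old/K_new)² = 80.4 × (0.5/2)²
= 80.4 × 0.06250 = 5.03 kip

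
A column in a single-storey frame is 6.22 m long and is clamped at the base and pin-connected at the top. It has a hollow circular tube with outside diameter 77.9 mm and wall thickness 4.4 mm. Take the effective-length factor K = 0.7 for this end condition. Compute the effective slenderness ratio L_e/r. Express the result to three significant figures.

Inner diameter d_i = 77.9 − 2×4.4 = 69.10 mm
I = π(d_o⁴ − d_i⁴)/64 = π(77.9⁴ − 69.10⁴)/64 = 6.885×10^5 mm⁴
A = 1.016×10^3 mm²;  r_min = √(I/A) = √(6.885×10^5/1.016×10^3) = 26.03 mm
L_e = K·L = 0.7 × 6.22 m = 4.354 m = 4354.0 mm
λ = L_e / r_min = 4354.0 / 26.03 = 167

λ ≈ 167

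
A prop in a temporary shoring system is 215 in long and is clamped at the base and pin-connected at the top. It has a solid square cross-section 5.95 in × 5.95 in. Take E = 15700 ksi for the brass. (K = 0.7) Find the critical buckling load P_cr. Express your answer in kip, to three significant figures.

P_cr ≈ 715 kip

I = a⁴/12 = 5.95⁴/12 = 104.4 in⁴
Effective length L_e = K·L = 0.7 × 215 = 150.5 in
P_cr = π²EI / L_e² = π² × 15700×10³ × 104.4 / 150.5² = 7.145×10^5 lb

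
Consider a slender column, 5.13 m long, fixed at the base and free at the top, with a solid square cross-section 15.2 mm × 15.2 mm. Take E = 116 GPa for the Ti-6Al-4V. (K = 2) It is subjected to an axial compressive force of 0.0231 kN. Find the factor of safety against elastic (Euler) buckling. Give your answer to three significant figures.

I = a⁴/12 = 15.2⁴/12 = 4.448×10^3 mm⁴
I = 4.448×10^3 mm⁴ = 4.448×10^-9 m⁴
Effective length L_e = K·L = 2 × 5.13 = 10.26 m
P_cr = π²EI / L_e² = π² × 116×10⁹ × 4.448×10^-9 / 10.26² = 48.38 N
Factor of safety n = P_cr / P = 0.048379 / 0.0231 = 2.09

n ≈ 2.09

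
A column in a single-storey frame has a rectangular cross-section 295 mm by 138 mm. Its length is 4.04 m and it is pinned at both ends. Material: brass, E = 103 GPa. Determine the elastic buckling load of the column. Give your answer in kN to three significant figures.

Buckling occurs about the weak axis: I_min = h·b³/12 with b = 138 mm (the shorter side).
I_min = 295×138³/12 = 6.461×10^7 mm⁴
I = 6.461×10^7 mm⁴ = 6.461×10^-5 m⁴
Effective length L_e = K·L = 1 × 4.04 = 4.040 m
P_cr = π²EI / L_e² = π² × 103×10⁹ × 6.461×10^-5 / 4.040² = 4.024×10^6 N

P_cr ≈ 4020 kN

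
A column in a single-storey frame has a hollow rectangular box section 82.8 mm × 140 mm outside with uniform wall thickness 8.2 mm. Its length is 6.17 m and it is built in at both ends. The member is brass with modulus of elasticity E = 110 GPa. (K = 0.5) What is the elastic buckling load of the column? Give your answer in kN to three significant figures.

P_cr ≈ 412 kN

Inner dimensions: h_i = 140 − 2×8.2 = 123.6 mm, b_i = 82.8 − 2×8.2 = 66.40 mm
Weak-axis I_min = (h_o·b_o³ − h_i·b_i³)/12 with b_o = 82.8, b_i = 66.40 mm (shorter outer/inner sides).
I_min = (140×82.8³ − 123.6×66.40³)/12 = 3.607×10^6 mm⁴
I = 3.607×10^6 mm⁴ = 3.607×10^-6 m⁴
Effective length L_e = K·L = 0.5 × 6.17 = 3.085 m
P_cr = π²EI / L_e² = π² × 110×10⁹ × 3.607×10^-6 / 3.085² = 4.115×10^5 N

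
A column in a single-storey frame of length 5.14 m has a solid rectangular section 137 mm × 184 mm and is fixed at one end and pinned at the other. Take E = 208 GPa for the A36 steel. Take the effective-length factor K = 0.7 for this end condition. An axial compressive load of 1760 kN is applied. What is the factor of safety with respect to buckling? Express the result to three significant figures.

n ≈ 3.55

Buckling occurs about the weak axis: I_min = h·b³/12 with b = 137 mm (the shorter side).
I_min = 184×137³/12 = 3.943×10^7 mm⁴
I = 3.943×10^7 mm⁴ = 3.943×10^-5 m⁴
Effective length L_e = K·L = 0.7 × 5.14 = 3.598 m
P_cr = π²EI / L_e² = π² × 208×10⁹ × 3.943×10^-5 / 3.598² = 6.252×10^6 N
Factor of safety n = P_cr / P = 6252.3 / 1760 = 3.55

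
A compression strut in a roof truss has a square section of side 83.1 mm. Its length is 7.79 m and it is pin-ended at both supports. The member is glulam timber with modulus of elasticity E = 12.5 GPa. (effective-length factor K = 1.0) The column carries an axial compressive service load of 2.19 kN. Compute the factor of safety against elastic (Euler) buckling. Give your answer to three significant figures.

I = a⁴/12 = 83.1⁴/12 = 3.974×10^6 mm⁴
I = 3.974×10^6 mm⁴ = 3.974×10^-6 m⁴
Effective length L_e = K·L = 1 × 7.79 = 7.790 m
P_cr = π²EI / L_e² = π² × 12.5×10⁹ × 3.974×10^-6 / 7.790² = 8.079×10^3 N
Factor of safety n = P_cr / P = 8.0790 / 2.19 = 3.69

n ≈ 3.69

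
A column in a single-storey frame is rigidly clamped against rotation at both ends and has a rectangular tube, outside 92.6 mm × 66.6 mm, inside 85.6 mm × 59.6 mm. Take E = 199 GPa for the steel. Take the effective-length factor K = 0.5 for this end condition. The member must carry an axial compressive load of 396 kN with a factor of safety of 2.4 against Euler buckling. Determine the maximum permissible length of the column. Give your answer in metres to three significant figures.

L_max ≈ 2.52 m

Weak-axis I_min = (h_o·b_o³ − h_i·b_i³)/12 with b_o = 66.6, b_i = 59.60 mm (shorter outer/inner sides).
I_min = (92.6×66.6³ − 85.60×59.60³)/12 = 7.694×10^5 mm⁴
I = 7.694×10^-7 m⁴
Required critical load P_cr = n·P = 2.4 × 396 = 950.4 kN = 9.504×10^5 N
From P_cr = π²EI/(K·L)²:  L = (1/K)·√(π²EI/P_cr) = (1/0.5)·√(π²×1.99×10^11×7.694×10^-7/9.504×10^5)
L = 2.52 m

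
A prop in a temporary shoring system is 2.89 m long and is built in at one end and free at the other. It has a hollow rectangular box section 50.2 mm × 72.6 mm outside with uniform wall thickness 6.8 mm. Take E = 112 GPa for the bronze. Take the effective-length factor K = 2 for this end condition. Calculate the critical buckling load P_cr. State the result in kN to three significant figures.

P_cr ≈ 17.3 kN

Inner dimensions: h_i = 72.6 − 2×6.8 = 59.00 mm, b_i = 50.2 − 2×6.8 = 36.60 mm
Weak-axis I_min = (h_o·b_o³ − h_i·b_i³)/12 with b_o = 50.2, b_i = 36.60 mm (shorter outer/inner sides).
I_min = (72.6×50.2³ − 59.00×36.60³)/12 = 5.243×10^5 mm⁴
I = 5.243×10^5 mm⁴ = 5.243×10^-7 m⁴
Effective length L_e = K·L = 2 × 2.89 = 5.780 m
P_cr = π²EI / L_e² = π² × 112×10⁹ × 5.243×10^-7 / 5.780² = 1.735×10^4 N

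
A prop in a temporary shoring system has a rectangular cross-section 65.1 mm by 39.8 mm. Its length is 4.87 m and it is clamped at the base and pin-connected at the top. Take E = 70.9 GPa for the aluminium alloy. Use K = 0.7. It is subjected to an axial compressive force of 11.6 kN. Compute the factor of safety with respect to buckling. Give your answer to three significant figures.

Buckling occurs about the weak axis: I_min = h·b³/12 with b = 39.8 mm (the shorter side).
I_min = 65.1×39.8³/12 = 3.420×10^5 mm⁴
I = 3.420×10^5 mm⁴ = 3.420×10^-7 m⁴
Effective length L_e = K·L = 0.7 × 4.87 = 3.409 m
P_cr = π²EI / L_e² = π² × 70.9×10⁹ × 3.420×10^-7 / 3.409² = 2.059×10^4 N
Factor of safety n = P_cr / P = 20.594 / 11.6 = 1.78

n ≈ 1.78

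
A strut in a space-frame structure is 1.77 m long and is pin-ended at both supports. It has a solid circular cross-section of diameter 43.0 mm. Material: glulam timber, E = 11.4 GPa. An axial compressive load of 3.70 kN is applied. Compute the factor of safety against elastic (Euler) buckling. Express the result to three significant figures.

n ≈ 1.63

I = πd⁴/64 = π×43.0⁴/64 = 1.678×10^5 mm⁴
I = 1.678×10^5 mm⁴ = 1.678×10^-7 m⁴
Effective length L_e = K·L = 1 × 1.77 = 1.770 m
P_cr = π²EI / L_e² = π² × 11.4×10⁹ × 1.678×10^-7 / 1.770² = 6.027×10^3 N
Factor of safety n = P_cr / P = 6.0270 / 3.70 = 1.63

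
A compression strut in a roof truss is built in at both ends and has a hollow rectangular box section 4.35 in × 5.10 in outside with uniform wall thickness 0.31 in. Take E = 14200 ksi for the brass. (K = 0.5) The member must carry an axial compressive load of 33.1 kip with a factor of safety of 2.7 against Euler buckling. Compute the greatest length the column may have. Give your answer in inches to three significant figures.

Inner dimensions: h_i = 5.10 − 2×0.31 = 4.480 in, b_i = 4.35 − 2×0.31 = 3.730 in
Weak-axis I_min = (h_o·b_o³ − h_i·b_i³)/12 with b_o = 4.35, b_i = 3.730 in (shorter outer/inner sides).
I_min = (5.10×4.35³ − 4.480×3.730³)/12 = 15.61 in⁴
Required critical load P_cr = n·P = 2.7 × 33.1 = 89.37 kip = 8.937×10^4 lb
From P_cr = π²EI/(K·L)²:  L = (1/K)·√(π²EI/P_cr) = (1/0.5)·√(π²×1.42×10^7×15.61/8.937×10^4)
L = 313 in

L_max ≈ 313 in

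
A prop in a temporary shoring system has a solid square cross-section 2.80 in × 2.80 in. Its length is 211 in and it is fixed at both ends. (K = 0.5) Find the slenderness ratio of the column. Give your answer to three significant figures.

λ ≈ 131

I = a⁴/12 = 2.80⁴/12 = 5.122 in⁴
A = 7.840 in²;  r_min = √(I/A) = √(5.122/7.840) = 0.8083 in
L_e = K·L = 0.5 × 211 = 105.5 in
λ = L_e / r_min = 105.50 / 0.8083 = 131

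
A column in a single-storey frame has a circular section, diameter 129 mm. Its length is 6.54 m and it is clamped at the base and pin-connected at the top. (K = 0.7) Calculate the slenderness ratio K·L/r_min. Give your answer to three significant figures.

λ ≈ 142

I = πd⁴/64 = π×129⁴/64 = 1.359×10^7 mm⁴
A = 1.307×10^4 mm²;  r_min = √(I/A) = √(1.359×10^7/1.307×10^4) = 32.25 mm
L_e = K·L = 0.7 × 6.54 m = 4.578 m = 4578.0 mm
λ = L_e / r_min = 4578.0 / 32.25 = 142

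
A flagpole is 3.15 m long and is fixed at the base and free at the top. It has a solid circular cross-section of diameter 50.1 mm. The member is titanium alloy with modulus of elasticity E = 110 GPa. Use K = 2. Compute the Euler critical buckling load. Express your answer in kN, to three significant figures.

I = πd⁴/64 = π×50.1⁴/64 = 3.093×10^5 mm⁴
I = 3.093×10^5 mm⁴ = 3.093×10^-7 m⁴
Effective length L_e = K·L = 2 × 3.15 = 6.300 m
P_cr = π²EI / L_e² = π² × 110×10⁹ × 3.093×10^-7 / 6.300² = 8.459×10^3 N

P_cr ≈ 8.46 kN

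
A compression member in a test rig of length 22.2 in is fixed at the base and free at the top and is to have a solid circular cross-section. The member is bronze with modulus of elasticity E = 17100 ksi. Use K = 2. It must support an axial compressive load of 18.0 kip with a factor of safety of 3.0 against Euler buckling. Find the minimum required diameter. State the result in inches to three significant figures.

Required P_cr = n·P = 3.0 × 18.0 = 54.00 kip
L_e = K·L = 2 × 22.2 = 44.40 in
Required I = P_cr·L_e²/(π²E) = 5.400×10^4 × 44.40² / (π² × 1.71×10^7) = 0.6308 in⁴
Solid circle: I = πd⁴/64  ⇒  d = (64I/π)^(1/4) = (64×0.6308/π)^(1/4) = 1.89 in

d ≈ 1.89 in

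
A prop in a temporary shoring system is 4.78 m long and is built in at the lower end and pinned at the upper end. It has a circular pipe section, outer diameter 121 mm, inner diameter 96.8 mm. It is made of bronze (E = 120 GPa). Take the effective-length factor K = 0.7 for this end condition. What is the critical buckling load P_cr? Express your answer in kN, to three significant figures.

d_o = 121 mm, d_i = 96.8 mm
I = π(d_o⁴ − d_i⁴)/64 = π(121⁴ − 96.80⁴)/64 = 6.212×10^6 mm⁴
I = 6.212×10^6 mm⁴ = 6.212×10^-6 m⁴
Effective length L_e = K·L = 0.7 × 4.78 = 3.346 m
P_cr = π²EI / L_e² = π² × 120×10⁹ × 6.212×10^-6 / 3.346² = 6.572×10^5 N

P_cr ≈ 657 kN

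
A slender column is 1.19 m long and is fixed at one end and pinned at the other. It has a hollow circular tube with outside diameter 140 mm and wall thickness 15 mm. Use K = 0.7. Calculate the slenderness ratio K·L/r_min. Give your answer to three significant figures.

Inner diameter d_i = 140 − 2×15 = 110.0 mm
I = π(d_o⁴ − d_i⁴)/64 = π(140⁴ − 110.0⁴)/64 = 1.167×10^7 mm⁴
A = 5.890×10^3 mm²;  r_min = √(I/A) = √(1.167×10^7/5.890×10^3) = 44.51 mm
L_e = K·L = 0.7 × 1.19 m = 0.8330 m = 833.00 mm
λ = L_e / r_min = 833.00 / 44.51 = 18.7

λ ≈ 18.7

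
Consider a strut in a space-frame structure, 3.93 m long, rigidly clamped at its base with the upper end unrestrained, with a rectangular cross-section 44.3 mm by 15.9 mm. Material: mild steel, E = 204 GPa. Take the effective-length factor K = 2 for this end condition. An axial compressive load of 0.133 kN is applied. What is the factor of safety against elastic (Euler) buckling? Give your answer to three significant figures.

n ≈ 3.64

Buckling occurs about the weak axis: I_min = h·b³/12 with b = 15.9 mm (the shorter side).
I_min = 44.3×15.9³/12 = 1.484×10^4 mm⁴
I = 1.484×10^4 mm⁴ = 1.484×10^-8 m⁴
Effective length L_e = K·L = 2 × 3.93 = 7.860 m
P_cr = π²EI / L_e² = π² × 204×10⁹ × 1.484×10^-8 / 7.860² = 483.6 N
Factor of safety n = P_cr / P = 0.48361 / 0.133 = 3.64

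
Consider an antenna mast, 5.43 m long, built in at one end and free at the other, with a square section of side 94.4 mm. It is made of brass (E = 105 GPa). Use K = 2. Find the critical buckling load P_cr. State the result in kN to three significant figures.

P_cr ≈ 58.1 kN

I = a⁴/12 = 94.4⁴/12 = 6.618×10^6 mm⁴
I = 6.618×10^6 mm⁴ = 6.618×10^-6 m⁴
Effective length L_e = K·L = 2 × 5.43 = 10.86 m
P_cr = π²EI / L_e² = π² × 105×10⁹ × 6.618×10^-6 / 10.86² = 5.815×10^4 N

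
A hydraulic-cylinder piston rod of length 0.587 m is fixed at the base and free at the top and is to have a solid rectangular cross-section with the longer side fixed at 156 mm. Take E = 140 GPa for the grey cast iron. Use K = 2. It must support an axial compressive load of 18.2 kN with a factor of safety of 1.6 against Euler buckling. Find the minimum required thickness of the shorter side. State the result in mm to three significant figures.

Required P_cr = n·P = 1.6 × 18.2 = 29.12 kN
L_e = K·L = 2 × 0.587 = 1.174 m
Required I = P_cr·L_e²/(π²E) = 2.912×10^4 × 1.174² / (π² × 1.40×10^11) = 2.905×10^-8 m⁴
I_req = 2.905×10^4 mm⁴
Rectangle, weak axis: I_min = h·b³/12 with h = 156 mm fixed  ⇒  b = (12I/h)^(1/3) = 13.1 mm

b ≈ 13.1 mm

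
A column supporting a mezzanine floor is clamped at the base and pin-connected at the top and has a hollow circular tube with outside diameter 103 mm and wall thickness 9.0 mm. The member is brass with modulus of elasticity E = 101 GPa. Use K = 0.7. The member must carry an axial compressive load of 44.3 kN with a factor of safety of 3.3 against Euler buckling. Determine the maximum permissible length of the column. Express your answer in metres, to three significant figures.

Inner diameter d_i = 103 − 2×9.0 = 85.00 mm
I = π(d_o⁴ − d_i⁴)/64 = π(103⁴ − 85.00⁴)/64 = 2.962×10^6 mm⁴
I = 2.962×10^-6 m⁴
Required critical load P_cr = n·P = 3.3 × 44.3 = 146.2 kN = 1.462×10^5 N
From P_cr = π²EI/(K·L)²:  L = (1/K)·√(π²EI/P_cr) = (1/0.7)·√(π²×1.01×10^11×2.962×10^-6/1.462×10^5)
L = 6.42 m

L_max ≈ 6.42 m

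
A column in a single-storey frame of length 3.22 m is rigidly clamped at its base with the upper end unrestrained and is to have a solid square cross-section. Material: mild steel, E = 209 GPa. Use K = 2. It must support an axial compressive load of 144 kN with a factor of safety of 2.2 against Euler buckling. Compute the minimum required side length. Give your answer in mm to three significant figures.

Required P_cr = n·P = 2.2 × 144 = 316.8 kN
L_e = K·L = 2 × 3.22 = 6.440 m
Required I = P_cr·L_e²/(π²E) = 3.168×10^5 × 6.440² / (π² × 2.09×10^11) = 6.370×10^-6 m⁴
I_req = 6.370×10^6 mm⁴
Solid square: I = a⁴/12  ⇒  a = (12I)^(1/4) = (12×6.370×10^6)^(1/4) = 93.5 mm

a ≈ 93.5 mm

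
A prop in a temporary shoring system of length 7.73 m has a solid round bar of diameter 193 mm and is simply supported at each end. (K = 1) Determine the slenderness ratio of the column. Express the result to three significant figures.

λ ≈ 160

For a solid circle r = d/4 = 193/4 = 48.25 mm
L_e = K·L = 1 × 7.73 m = 7.730 m = 7730.0 mm
λ = L_e / r_min = 7730.0 / 48.25 = 160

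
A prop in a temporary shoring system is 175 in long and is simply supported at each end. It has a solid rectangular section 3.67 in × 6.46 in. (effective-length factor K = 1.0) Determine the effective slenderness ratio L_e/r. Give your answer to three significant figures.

λ ≈ 165

For a rectangle r_min = b/√12 = 3.67/√12 = 1.059 in
L_e = K·L = 1 × 175 = 175.0 in
λ = L_e / r_min = 175.00 / 1.059 = 165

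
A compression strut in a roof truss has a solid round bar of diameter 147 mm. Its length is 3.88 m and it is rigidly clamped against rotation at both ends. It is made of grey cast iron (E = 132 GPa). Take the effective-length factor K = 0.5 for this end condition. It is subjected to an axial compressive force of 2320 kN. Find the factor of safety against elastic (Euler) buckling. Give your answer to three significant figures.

I = πd⁴/64 = π×147⁴/64 = 2.292×10^7 mm⁴
I = 2.292×10^7 mm⁴ = 2.292×10^-5 m⁴
Effective length L_e = K·L = 0.5 × 3.88 = 1.940 m
P_cr = π²EI / L_e² = π² × 132×10⁹ × 2.292×10^-5 / 1.940² = 7.934×10^6 N
Factor of safety n = P_cr / P = 7934.3 / 2320 = 3.42

n ≈ 3.42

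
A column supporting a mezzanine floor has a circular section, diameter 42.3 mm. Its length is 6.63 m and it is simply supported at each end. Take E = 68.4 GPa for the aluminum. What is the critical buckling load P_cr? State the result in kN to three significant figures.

P_cr ≈ 2.41 kN

I = πd⁴/64 = π×42.3⁴/64 = 1.572×10^5 mm⁴
I = 1.572×10^5 mm⁴ = 1.572×10^-7 m⁴
Effective length L_e = K·L = 1 × 6.63 = 6.630 m
P_cr = π²EI / L_e² = π² × 68.4×10⁹ × 1.572×10^-7 / 6.630² = 2.414×10^3 N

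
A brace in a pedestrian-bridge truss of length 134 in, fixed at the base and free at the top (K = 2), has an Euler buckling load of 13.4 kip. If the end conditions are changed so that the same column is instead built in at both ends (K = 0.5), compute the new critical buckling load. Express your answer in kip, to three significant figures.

P_cr ∝ 1/K², so P_cr,new = P_cr,old × (K_old/K_new)² = 13.4 × (2/0.5)²
= 13.4 × 16.00 = 214 kip

P_cr ≈ 214 kip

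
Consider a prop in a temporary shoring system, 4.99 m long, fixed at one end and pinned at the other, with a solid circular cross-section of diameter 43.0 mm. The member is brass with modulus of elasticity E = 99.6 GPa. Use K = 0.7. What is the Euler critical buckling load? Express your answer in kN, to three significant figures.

I = πd⁴/64 = π×43.0⁴/64 = 1.678×10^5 mm⁴
I = 1.678×10^5 mm⁴ = 1.678×10^-7 m⁴
Effective length L_e = K·L = 0.7 × 4.99 = 3.493 m
P_cr = π²EI / L_e² = π² × 99.6×10⁹ × 1.678×10^-7 / 3.493² = 1.352×10^4 N

P_cr ≈ 13.5 kN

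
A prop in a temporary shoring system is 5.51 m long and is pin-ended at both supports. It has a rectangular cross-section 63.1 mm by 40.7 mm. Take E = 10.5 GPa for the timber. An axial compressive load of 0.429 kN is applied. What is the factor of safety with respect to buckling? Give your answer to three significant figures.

n ≈ 2.82

Buckling occurs about the weak axis: I_min = h·b³/12 with b = 40.7 mm (the shorter side).
I_min = 63.1×40.7³/12 = 3.545×10^5 mm⁴
I = 3.545×10^5 mm⁴ = 3.545×10^-7 m⁴
Effective length L_e = K·L = 1 × 5.51 = 5.510 m
P_cr = π²EI / L_e² = π² × 10.5×10⁹ × 3.545×10^-7 / 5.510² = 1.210×10^3 N
Factor of safety n = P_cr / P = 1.2101 / 0.429 = 2.82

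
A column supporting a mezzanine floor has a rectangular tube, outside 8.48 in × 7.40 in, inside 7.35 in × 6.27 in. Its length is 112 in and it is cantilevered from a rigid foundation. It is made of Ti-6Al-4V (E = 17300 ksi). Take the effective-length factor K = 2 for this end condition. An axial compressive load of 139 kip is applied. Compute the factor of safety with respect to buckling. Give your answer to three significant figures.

n ≈ 3.31

Weak-axis I_min = (h_o·b_o³ − h_i·b_i³)/12 with b_o = 7.40, b_i = 6.270 in (shorter outer/inner sides).
I_min = (8.48×7.40³ − 7.350×6.270³)/12 = 135.4 in⁴
Effective length L_e = K·L = 2 × 112 = 224.0 in
P_cr = π²EI / L_e² = π² × 17300×10³ × 135.4 / 224.0² = 4.607×10^5 lb
Factor of safety n = P_cr / P = 460.69 / 139 = 3.31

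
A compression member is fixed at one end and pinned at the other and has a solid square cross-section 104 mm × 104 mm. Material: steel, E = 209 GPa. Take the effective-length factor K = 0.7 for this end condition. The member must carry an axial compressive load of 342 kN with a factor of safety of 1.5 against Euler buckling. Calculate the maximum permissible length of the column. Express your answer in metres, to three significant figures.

L_max ≈ 8.94 m

I = a⁴/12 = 104⁴/12 = 9.749×10^6 mm⁴
I = 9.749×10^-6 m⁴
Required critical load P_cr = n·P = 1.5 × 342 = 513.0 kN = 5.130×10^5 N
From P_cr = π²EI/(K·L)²:  L = (1/K)·√(π²EI/P_cr) = (1/0.7)·√(π²×2.09×10^11×9.749×10^-6/5.130×10^5)
L = 8.94 m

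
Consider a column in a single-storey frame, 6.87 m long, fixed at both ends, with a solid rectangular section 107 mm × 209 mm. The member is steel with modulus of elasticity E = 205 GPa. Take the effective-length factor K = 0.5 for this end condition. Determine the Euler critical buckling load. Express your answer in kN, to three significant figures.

Buckling occurs about the weak axis: I_min = h·b³/12 with b = 107 mm (the shorter side).
I_min = 209×107³/12 = 2.134×10^7 mm⁴
I = 2.134×10^7 mm⁴ = 2.134×10^-5 m⁴
Effective length L_e = K·L = 0.5 × 6.87 = 3.435 m
P_cr = π²EI / L_e² = π² × 205×10⁹ × 2.134×10^-5 / 3.435² = 3.659×10^6 N

P_cr ≈ 3660 kN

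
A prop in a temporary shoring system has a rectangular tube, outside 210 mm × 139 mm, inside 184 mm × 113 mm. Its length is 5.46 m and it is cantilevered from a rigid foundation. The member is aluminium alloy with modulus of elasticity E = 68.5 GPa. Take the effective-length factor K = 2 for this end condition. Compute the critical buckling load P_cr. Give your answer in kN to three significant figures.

Weak-axis I_min = (h_o·b_o³ − h_i·b_i³)/12 with b_o = 139, b_i = 113.0 mm (shorter outer/inner sides).
I_min = (210×139³ − 184.0×113.0³)/12 = 2.487×10^7 mm⁴
I = 2.487×10^7 mm⁴ = 2.487×10^-5 m⁴
Effective length L_e = K·L = 2 × 5.46 = 10.92 m
P_cr = π²EI / L_e² = π² × 68.5×10⁹ × 2.487×10^-5 / 10.92² = 1.410×10^5 N

P_cr ≈ 141 kN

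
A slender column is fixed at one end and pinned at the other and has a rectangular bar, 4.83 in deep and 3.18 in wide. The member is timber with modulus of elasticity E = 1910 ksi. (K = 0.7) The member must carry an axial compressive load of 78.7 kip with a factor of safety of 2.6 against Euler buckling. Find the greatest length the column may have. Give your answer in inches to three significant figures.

Buckling occurs about the weak axis: I_min = h·b³/12 with b = 3.18 in (the shorter side).
I_min = 4.83×3.18³/12 = 12.94 in⁴
Required critical load P_cr = n·P = 2.6 × 78.7 = 204.6 kip = 2.046×10^5 lb
From P_cr = π²EI/(K·L)²:  L = (1/K)·√(π²EI/P_cr) = (1/0.7)·√(π²×1.91×10^6×12.94/2.046×10^5)
L = 49.3 in

L_max ≈ 49.3 in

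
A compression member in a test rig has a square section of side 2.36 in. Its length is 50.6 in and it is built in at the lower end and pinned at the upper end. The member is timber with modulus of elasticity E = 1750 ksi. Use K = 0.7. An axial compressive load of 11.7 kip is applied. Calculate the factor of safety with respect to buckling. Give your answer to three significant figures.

I = a⁴/12 = 2.36⁴/12 = 2.585 in⁴
Effective length L_e = K·L = 0.7 × 50.6 = 35.42 in
P_cr = π²EI / L_e² = π² × 1750×10³ × 2.585 / 35.42² = 3.559×10^4 lb
Factor of safety n = P_cr / P = 35.588 / 11.7 = 3.04

n ≈ 3.04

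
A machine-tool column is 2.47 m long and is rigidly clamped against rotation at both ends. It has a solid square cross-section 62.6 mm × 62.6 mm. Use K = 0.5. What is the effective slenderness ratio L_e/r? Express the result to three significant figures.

λ ≈ 68.3

For a square r = a/√12 = 62.6/√12 = 18.07 mm
L_e = K·L = 0.5 × 2.47 m = 1.235 m = 1235.0 mm
λ = L_e / r_min = 1235.0 / 18.07 = 68.3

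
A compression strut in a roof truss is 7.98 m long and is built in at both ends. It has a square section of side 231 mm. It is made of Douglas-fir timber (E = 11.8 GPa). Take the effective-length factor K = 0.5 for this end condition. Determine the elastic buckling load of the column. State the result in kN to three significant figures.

P_cr ≈ 1740 kN

I = a⁴/12 = 231⁴/12 = 2.373×10^8 mm⁴
I = 2.373×10^8 mm⁴ = 2.373×10^-4 m⁴
Effective length L_e = K·L = 0.5 × 7.98 = 3.990 m
P_cr = π²EI / L_e² = π² × 11.8×10⁹ × 2.373×10^-4 / 3.990² = 1.736×10^6 N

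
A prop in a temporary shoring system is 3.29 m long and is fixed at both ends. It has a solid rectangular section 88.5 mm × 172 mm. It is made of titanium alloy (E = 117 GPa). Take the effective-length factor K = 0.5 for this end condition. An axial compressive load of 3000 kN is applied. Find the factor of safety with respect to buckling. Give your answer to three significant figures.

Buckling occurs about the weak axis: I_min = h·b³/12 with b = 88.5 mm (the shorter side).
I_min = 172×88.5³/12 = 9.935×10^6 mm⁴
I = 9.935×10^6 mm⁴ = 9.935×10^-6 m⁴
Effective length L_e = K·L = 0.5 × 3.29 = 1.645 m
P_cr = π²EI / L_e² = π² × 117×10⁹ × 9.935×10^-6 / 1.645² = 4.240×10^6 N
Factor of safety n = P_cr / P = 4239.7 / 3000 = 1.41

n ≈ 1.41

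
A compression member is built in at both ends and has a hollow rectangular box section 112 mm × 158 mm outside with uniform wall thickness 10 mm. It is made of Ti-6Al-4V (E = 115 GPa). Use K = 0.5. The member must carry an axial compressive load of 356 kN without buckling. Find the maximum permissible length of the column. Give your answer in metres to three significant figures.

L_max ≈ 11.0 m

Inner dimensions: h_i = 158 − 2×10 = 138.0 mm, b_i = 112 − 2×10 = 92.00 mm
Weak-axis I_min = (h_o·b_o³ − h_i·b_i³)/12 with b_o = 112, b_i = 92.00 mm (shorter outer/inner sides).
I_min = (158×112³ − 138.0×92.00³)/12 = 9.543×10^6 mm⁴
I = 9.543×10^-6 m⁴
At the buckling limit P_cr = P = 3.560×10^5 N
From P_cr = π²EI/(K·L)²:  L = (1/K)·√(π²EI/P_cr) = (1/0.5)·√(π²×1.15×10^11×9.543×10^-6/3.560×10^5)
L = 11.0 m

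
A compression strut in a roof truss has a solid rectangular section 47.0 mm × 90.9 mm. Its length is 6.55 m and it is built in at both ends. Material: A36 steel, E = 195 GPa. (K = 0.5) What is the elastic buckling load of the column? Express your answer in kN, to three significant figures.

Buckling occurs about the weak axis: I_min = h·b³/12 with b = 47.0 mm (the shorter side).
I_min = 90.9×47.0³/12 = 7.865×10^5 mm⁴
I = 7.865×10^5 mm⁴ = 7.865×10^-7 m⁴
Effective length L_e = K·L = 0.5 × 6.55 = 3.275 m
P_cr = π²EI / L_e² = π² × 195×10⁹ × 7.865×10^-7 / 3.275² = 1.411×10^5 N

P_cr ≈ 141 kN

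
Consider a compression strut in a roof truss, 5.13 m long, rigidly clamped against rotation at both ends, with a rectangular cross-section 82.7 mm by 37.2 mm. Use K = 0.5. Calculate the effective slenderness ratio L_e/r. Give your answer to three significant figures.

λ ≈ 239

For a rectangle r_min = b/√12 = 37.2/√12 = 10.74 mm
L_e = K·L = 0.5 × 5.13 m = 2.565 m = 2565.0 mm
λ = L_e / r_min = 2565.0 / 10.74 = 239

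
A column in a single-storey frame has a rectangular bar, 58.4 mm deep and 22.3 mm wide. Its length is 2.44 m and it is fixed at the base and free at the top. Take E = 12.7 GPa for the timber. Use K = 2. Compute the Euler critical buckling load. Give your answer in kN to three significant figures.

Buckling occurs about the weak axis: I_min = h·b³/12 with b = 22.3 mm (the shorter side).
I_min = 58.4×22.3³/12 = 5.397×10^4 mm⁴
I = 5.397×10^4 mm⁴ = 5.397×10^-8 m⁴
Effective length L_e = K·L = 2 × 2.44 = 4.880 m
P_cr = π²EI / L_e² = π² × 12.7×10⁹ × 5.397×10^-8 / 4.880² = 284.1 N

P_cr ≈ 0.284 kN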